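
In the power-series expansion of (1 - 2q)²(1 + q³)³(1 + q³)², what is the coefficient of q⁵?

(1 - 2q)² has coefficients 1,-4,4 for degrees 0…2.
(1 + q³)³ has coefficients 1,0,0,3,0,0 for degrees 0…5.
Finally multiplying by (1 + q³)², the product of all factors after the first has coefficients 1,0,0,5,0,0 for degrees 0…5.
[q⁵] = 1·0 − 4·0 + 4·5 = 20.

20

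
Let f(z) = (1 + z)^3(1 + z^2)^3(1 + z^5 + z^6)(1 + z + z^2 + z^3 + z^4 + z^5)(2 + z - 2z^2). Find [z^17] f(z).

(1 + z)^3 has coefficients 1,3,3,1 for degrees 0…3.
(1 + z^2)^3 has coefficients 1,0,3,0,3,0,1,0,0,0,0,0,0,0,0,0,0,0 for degrees 0…17.
Multiplying by (1 + z^5 + z^6) gives running coefficients 1,0,3,0,3,1,2,3,3,3,3,1,1,0,0,0,0,0 for degrees 0…17.
Multiplying by (1 + z + z^2 + z^3 + z^4 + z^5) gives running coefficients 1,1,4,4,7,8,9,12,12,15,15,15,14,11,8,5,2,1 for degrees 0…17.
Finally multiplying by (2 + z - 2z^2), the product of all factors after the first has coefficients 2,3,7,10,10,15,12,17,18,18,21,15,13,6,-1,-4,-7,-6 for degrees 0…17.
[z^17] = 1·(-6) + 3·(-7) + 3·(-4) + 1·(-1) = -40.

-40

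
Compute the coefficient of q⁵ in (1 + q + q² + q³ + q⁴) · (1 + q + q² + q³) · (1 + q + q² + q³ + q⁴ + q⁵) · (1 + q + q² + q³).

47

(1 + q + q² + q³ + q⁴) has coefficients 1,1,1,1,1 for degrees 0…4.
(1 + q + q² + q³) has coefficients 1,1,1,1,0,0 for degrees 0…5.
Multiplying by (1 + q + q² + q³ + q⁴ + q⁵) gives running coefficients 1,2,3,4,4,4 for degrees 0…5.
Finally multiplying by (1 + q + q² + q³), the product of all factors after the first has coefficients 1,3,6,10,13,15 for degrees 0…5.
[q⁵] = 1·15 + 1·13 + 1·10 + 1·6 + 1·3 = 47.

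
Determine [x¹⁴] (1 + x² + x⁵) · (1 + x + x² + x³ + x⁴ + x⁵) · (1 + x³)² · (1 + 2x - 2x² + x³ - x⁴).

(1 + x² + x⁵) has coefficients 1,0,1,0,0,1 for degrees 0…5.
(1 + x + x² + x³ + x⁴ + x⁵) has coefficients 1,1,1,1,1,1,0,0,0,0,0,0,0,0,0 for degrees 0…14.
Multiplying by (1 + x³)² gives running coefficients 1,1,1,3,3,3,3,3,3,1,1,1,0,0,0 for degrees 0…14.
Finally multiplying by (1 + 2x - 2x² + x³ - x⁴), the product of all factors after the first has coefficients 1,3,1,4,7,3,5,3,3,1,-3,1,-2,-2,0 for degrees 0…14.
[x¹⁴] = 1·0 + 1·(-2) + 1·1 = -1.

-1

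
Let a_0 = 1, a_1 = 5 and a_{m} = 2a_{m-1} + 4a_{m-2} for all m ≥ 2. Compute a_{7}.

The ordinary generating function has denominator 1 - 2x - 4x^2.
Iterating the recurrence: a_0,…,a_{7} = 1, 5, 14, 48, 152, 496, 1600, 5184.

5184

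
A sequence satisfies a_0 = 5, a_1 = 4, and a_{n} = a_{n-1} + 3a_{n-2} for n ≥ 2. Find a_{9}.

The ordinary generating function has denominator 1 - y - 3y^2.
Iterating the recurrence: a_0,…,a_{9} = 5, 4, 19, 31, 88, 181, 445, 988, 2323, 5287.

5287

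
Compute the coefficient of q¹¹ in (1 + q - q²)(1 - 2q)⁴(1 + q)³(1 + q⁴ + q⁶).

(1 + q - q²) has coefficients 1,1,-1 for degrees 0…2.
(1 - 2q)⁴ has coefficients 1,-8,24,-32,16,0,0,0,0,0,0,0 for degrees 0…11.
Multiplying by (1 + q)³ gives running coefficients 1,-5,3,17,-16,-24,16,16,0,0,0,0 for degrees 0…11.
Finally multiplying by (1 + q⁴ + q⁶), the product of all factors after the first has coefficients 1,-5,3,17,-15,-29,20,28,-13,-7,0,-8 for degrees 0…11.
[q¹¹] = 1·(-8) + 1·0 − 1·(-7) = -1.

-1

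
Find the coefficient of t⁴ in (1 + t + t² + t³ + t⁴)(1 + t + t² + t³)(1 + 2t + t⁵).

12

(1 + t + t² + t³ + t⁴) has coefficients 1,1,1,1,1 for degrees 0…4.
(1 + t + t² + t³) has coefficients 1,1,1,1,0 for degrees 0…4.
Finally multiplying by (1 + 2t + t⁵), the product of all factors after the first has coefficients 1,3,3,3,2 for degrees 0…4.
[t⁴] = 1·2 + 1·3 + 1·3 + 1·3 + 1·1 = 12.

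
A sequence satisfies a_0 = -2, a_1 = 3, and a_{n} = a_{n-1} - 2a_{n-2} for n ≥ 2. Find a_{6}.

11

The ordinary generating function has denominator 1 - q + 2q^2.
Iterating the recurrence: a_0,…,a_{6} = -2, 3, 7, 1, -13, -15, 11.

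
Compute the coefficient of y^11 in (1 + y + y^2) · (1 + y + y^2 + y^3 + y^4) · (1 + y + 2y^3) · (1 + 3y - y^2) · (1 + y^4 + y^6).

54

(1 + y + y^2) has coefficients 1,1,1 for degrees 0…2.
(1 + y + y^2 + y^3 + y^4) has coefficients 1,1,1,1,1,0,0,0,0,0,0,0 for degrees 0…11.
Multiplying by (1 + y + 2y^3) gives running coefficients 1,2,2,4,4,3,2,2,0,0,0,0 for degrees 0…11.
Multiplying by (1 + 3y - y^2) gives running coefficients 1,5,7,8,14,11,7,5,4,-2,0,0 for degrees 0…11.
Finally multiplying by (1 + y^4 + y^6), the product of all factors after the first has coefficients 1,5,7,8,15,16,15,18,25,17,21,16 for degrees 0…11.
[y^11] = 1·16 + 1·21 + 1·17 = 54.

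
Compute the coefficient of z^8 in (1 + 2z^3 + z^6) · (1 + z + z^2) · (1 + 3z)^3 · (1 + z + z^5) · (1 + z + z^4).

(1 + 2z^3 + z^6) has coefficients 1,0,0,2,0,0,1 for degrees 0…6.
(1 + z + z^2) has coefficients 1,1,1,0,0,0,0,0,0 for degrees 0…8.
Multiplying by (1 + 3z)^3 gives running coefficients 1,10,37,63,54,27,0,0,0 for degrees 0…8.
Multiplying by (1 + z + z^5) gives running coefficients 1,11,47,100,117,82,37,37,63 for degrees 0…8.
Finally multiplying by (1 + z + z^4), the product of all factors after the first has coefficients 1,12,58,147,218,210,166,174,217 for degrees 0…8.
[z^8] = 1·217 + 2·210 + 1·58 = 695.

695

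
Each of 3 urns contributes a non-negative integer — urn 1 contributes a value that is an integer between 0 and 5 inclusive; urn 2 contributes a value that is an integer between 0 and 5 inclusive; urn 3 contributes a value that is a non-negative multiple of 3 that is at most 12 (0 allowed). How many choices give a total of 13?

12

The generating function for the choices is (1 + z + z² + z³ + z⁴ + z⁵)·(1 + z + z² + z³ + z⁴ + z⁵)·(1 + z³ + z⁶ + z⁹ + z¹²); the count is [z¹³].
(1 + z + z² + z³ + z⁴ + z⁵) has coefficients 1,1,1,1,1,1 for degrees 0…5.
(1 + z + z² + z³ + z⁴ + z⁵) has coefficients 1,1,1,1,1,1,0,0,0,0,0,0,0,0 for degrees 0…13.
Finally multiplying by (1 + z³ + z⁶ + z⁹ + z¹²), the product of all factors after the first has coefficients 1,1,1,2,2,2,2,2,2,2,2,2,2,2 for degrees 0…13.
[z¹³] = 1·2 + 1·2 + 1·2 + 1·2 + 1·2 + 1·2 = 12.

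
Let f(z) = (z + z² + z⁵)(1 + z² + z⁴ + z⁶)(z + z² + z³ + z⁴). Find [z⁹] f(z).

(z + z² + z⁵) has coefficients 0,1,1,0,0,1 for degrees 0…5.
(1 + z² + z⁴ + z⁶) has coefficients 1,0,1,0,1,0,1,0,0,0 for degrees 0…9.
Finally multiplying by (z + z² + z³ + z⁴), the product of all factors after the first has coefficients 0,1,1,2,2,2,2,2,2,1 for degrees 0…9.
[z⁹] = 1·2 + 1·2 + 1·2 = 6.

6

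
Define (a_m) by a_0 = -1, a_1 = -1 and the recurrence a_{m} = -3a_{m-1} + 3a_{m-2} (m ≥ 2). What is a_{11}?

-105948

The ordinary generating function has denominator 1 + 3t - 3t^2.
Iterating the recurrence: a_0,…,a_{11} = -1, -1, 0, -3, 9, -36, 135, -513, 1944, -7371, 27945, -105948.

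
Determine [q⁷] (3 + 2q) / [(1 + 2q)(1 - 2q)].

128

Partial fractions give a closed form: a_n = (1)·(-2)^n + (2)·2^n.
At n = 7: a_7 = 128.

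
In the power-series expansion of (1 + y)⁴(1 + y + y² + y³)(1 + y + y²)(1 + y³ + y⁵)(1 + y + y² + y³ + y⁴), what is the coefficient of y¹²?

(1 + y)⁴ has coefficients 1,4,6,4,1 for degrees 0…4.
(1 + y + y² + y³) has coefficients 1,1,1,1,0,0,0,0,0,0,0,0,0 for degrees 0…12.
Multiplying by (1 + y + y²) gives running coefficients 1,2,3,3,2,1,0,0,0,0,0,0,0 for degrees 0…12.
Multiplying by (1 + y³ + y⁵) gives running coefficients 1,2,3,4,4,5,5,5,4,2,1,0,0 for degrees 0…12.
Finally multiplying by (1 + y + y² + y³ + y⁴), the product of all factors after the first has coefficients 1,3,6,10,14,18,21,23,23,21,17,12,7 for degrees 0…12.
[y¹²] = 1·7 + 4·12 + 6·17 + 4·21 + 1·23 = 264.

264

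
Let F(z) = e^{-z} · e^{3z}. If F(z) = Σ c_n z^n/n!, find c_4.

The EGF product rule gives c_4 = Σ_{k_1+k_2=4} C(4; k_1,k_2) · ∏ g_i(k_i), where e^{-z} gives (-1)^k; e^{3z} gives (3)^k.
g_1(k) for k = 0…4: 1, -1, 1, -1, 1.
g_2(k) for k = 0…4: 1, 3, 9, 27, 81.
c_4 = Σ_k C(4,k)·g_1(k)·g_2(4−k) = 1·1·81 + 4·(-1)·27 + 6·1·9 + 4·(-1)·3 + 1·1·1 = 81 − 108 + 54 − 12 + 1 = 16.

16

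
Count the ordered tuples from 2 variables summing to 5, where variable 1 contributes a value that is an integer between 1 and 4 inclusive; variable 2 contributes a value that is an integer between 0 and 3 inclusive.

3

The generating function for the choices is (y + y^2 + y^3 + y^4)·(1 + y + y^2 + y^3); the count is [y^5].
(y + y^2 + y^3 + y^4) has coefficients 0,1,1,1,1 for degrees 0…4.
(1 + y + y^2 + y^3) has coefficients 1,1,1,1,0,0 for degrees 0…5.
[y^5] = 1·0 + 1·1 + 1·1 + 1·1 = 3.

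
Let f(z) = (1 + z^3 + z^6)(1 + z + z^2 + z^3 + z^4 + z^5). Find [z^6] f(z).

(1 + z^3 + z^6) has coefficients 1,0,0,1,0,0,1 for degrees 0…6.
(1 + z + z^2 + z^3 + z^4 + z^5) has coefficients 1,1,1,1,1,1,0 for degrees 0…6.
[z^6] = 1·0 + 1·1 + 1·1 = 2.

2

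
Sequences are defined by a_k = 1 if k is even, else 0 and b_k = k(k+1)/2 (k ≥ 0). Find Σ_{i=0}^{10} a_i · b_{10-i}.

125

The convolution is the t^10 coefficient of A(t)B(t).
Σ = 1·55 + 0·45 + 1·36 + 0·28 + 1·21 + 0·15 + 1·10 + 0·6 + 1·3 + 0·1 + 1·0 = 125.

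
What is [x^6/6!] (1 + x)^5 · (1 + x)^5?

The EGF product rule gives c_6 = Σ_{k_1+k_2=6} C(6; k_1,k_2) · ∏ g_i(k_i), where (1+x)^5 gives the falling factorial (5)_k; (1+x)^5 gives the falling factorial (5)_k.
g_1(k) for k = 0…6: 1, 5, 20, 60, 120, 120, 0.
g_2(k) for k = 0…6: 1, 5, 20, 60, 120, 120, 0.
c_6 = Σ_k C(6,k)·g_1(k)·g_2(6−k) = 6·5·120 + 15·20·120 + 20·60·60 + 15·120·20 + 6·120·5 = 3600 + 36000 + 72000 + 36000 + 3600 = 151200.

151200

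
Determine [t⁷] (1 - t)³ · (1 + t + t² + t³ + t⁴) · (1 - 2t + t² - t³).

(1 - t)³ has coefficients 1,-3,3,-1 for degrees 0…3.
(1 + t + t² + t³ + t⁴) has coefficients 1,1,1,1,1,0,0,0 for degrees 0…7.
Finally multiplying by (1 - 2t + t² - t³), the product of all factors after the first has coefficients 1,-1,0,-1,-1,-2,0,-1 for degrees 0…7.
[t⁷] = 1·(-1) − 3·0 + 3·(-2) − 1·(-1) = -6.

-6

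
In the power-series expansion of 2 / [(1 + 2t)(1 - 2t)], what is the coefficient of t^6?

128

Partial fractions give a closed form: a_n = (1)·(-2)^n + (1)·2^n.
At n = 6: a_6 = 128.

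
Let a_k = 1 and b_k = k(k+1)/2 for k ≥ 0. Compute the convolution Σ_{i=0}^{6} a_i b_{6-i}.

This is [x^6] in the product of the two ordinary generating functions.
Σ = 1·21 + 1·15 + 1·10 + 1·6 + 1·3 + 1·1 + 1·0 = 56.

56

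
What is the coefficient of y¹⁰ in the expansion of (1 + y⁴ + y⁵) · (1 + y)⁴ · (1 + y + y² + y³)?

(1 + y⁴ + y⁵) has coefficients 1,0,0,0,1,1 for degrees 0…5.
(1 + y)⁴ has coefficients 1,4,6,4,1,0,0,0,0,0,0 for degrees 0…10.
Finally multiplying by (1 + y + y² + y³), the product of all factors after the first has coefficients 1,5,11,15,15,11,5,1,0,0,0 for degrees 0…10.
[y¹⁰] = 1·0 + 1·5 + 1·11 = 16.

16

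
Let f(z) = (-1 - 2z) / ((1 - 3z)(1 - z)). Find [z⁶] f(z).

Partial fractions give a closed form: a_n = (-5/2)·3^n + (3/2)·1^n.
At n = 6: a_6 = -1821.

-1821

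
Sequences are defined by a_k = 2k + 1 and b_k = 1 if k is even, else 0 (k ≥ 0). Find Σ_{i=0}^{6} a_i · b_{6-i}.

28

This is [x^6] in the product of the two ordinary generating functions.
Σ = 1·1 + 3·0 + 5·1 + 7·0 + 9·1 + 11·0 + 13·1 = 28.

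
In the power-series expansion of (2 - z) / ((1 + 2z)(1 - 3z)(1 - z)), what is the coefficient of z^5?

343

The denominator gives the recurrence a_n = 2a_(n−1) + 5a_(n−2) − 6a_(n−3) for n ≥ 3; the numerator fixes a_0 = 2, a_1 = 3, a_2 = 16.
Iterating: 2, 3, 16, 35, 132, 343, so a_5 = 343.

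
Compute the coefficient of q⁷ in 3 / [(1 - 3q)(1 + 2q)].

3783

Partial fractions give a closed form: a_n = (9/5)·3^n + (6/5)·(-2)^n.
At n = 7: a_7 = 3783.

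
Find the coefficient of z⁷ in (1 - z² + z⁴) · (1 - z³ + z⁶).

(1 - z² + z⁴) has coefficients 1,0,-1,0,1 for degrees 0…4.
(1 - z³ + z⁶) has coefficients 1,0,0,-1,0,0,1,0 for degrees 0…7.
[z⁷] = 1·0 − 1·0 + 1·(-1) = -1.

-1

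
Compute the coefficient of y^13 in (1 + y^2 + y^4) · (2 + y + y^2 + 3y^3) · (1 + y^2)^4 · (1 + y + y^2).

61

(1 + y^2 + y^4) has coefficients 1,0,1,0,1 for degrees 0…4.
(2 + y + y^2 + 3y^3) has coefficients 2,1,1,3,0,0,0,0,0,0,0,0,0,0 for degrees 0…13.
Multiplying by (1 + y^2)^4 gives running coefficients 2,1,9,7,16,18,14,22,6,13,1,3,0,0 for degrees 0…13.
Finally multiplying by (1 + y + y^2), the product of all factors after the first has coefficients 2,3,12,17,32,41,48,54,42,41,20,17,4,3 for degrees 0…13.
[y^13] = 1·3 + 1·17 + 1·41 = 61.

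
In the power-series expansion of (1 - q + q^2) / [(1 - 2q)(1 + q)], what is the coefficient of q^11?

The denominator gives the recurrence a_n = a_(n−1) + 2a_(n−2) for n ≥ 3; the numerator fixes a_0 = 1, a_1 = 0, a_2 = 3.
Iterating: 1, 0, 3, 3, 9, 15, 33, 63, 129, 255, 513, 1023, so a_11 = 1023.

1023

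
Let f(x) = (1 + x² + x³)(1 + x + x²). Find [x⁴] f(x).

2

(1 + x² + x³) has coefficients 1,0,1,1 for degrees 0…3.
(1 + x + x²) has coefficients 1,1,1,0,0 for degrees 0…4.
[x⁴] = 1·0 + 1·1 + 1·1 = 2.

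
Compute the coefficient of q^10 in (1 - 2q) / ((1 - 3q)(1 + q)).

The denominator gives the recurrence a_n = 2a_(n−1) + 3a_(n−2) for n ≥ 3; the numerator fixes a_0 = 1, a_1 = 0, a_2 = 3.
Iterating: 1, 0, 3, 6, 21, 60, 183, 546, 1641, 4920, 14763, so a_10 = 14763.

14763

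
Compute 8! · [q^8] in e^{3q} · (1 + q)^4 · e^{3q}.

The EGF product rule gives c_8 = Σ_{k_1+k_2+k_3=8} C(8; k_1,k_2,k_3) · ∏ g_i(k_i), where e^{3q} gives (3)^k; (1+q)^4 gives the falling factorial (4)_k; e^{3q} gives (3)^k.
g_1(k) for k = 0…8: 1, 3, 9, 27, 81, 243, 729, 2187, 6561.
g_2(k) for k = 0…8: 1, 4, 12, 24, 24, 0, 0, 0, 0.
g_3(k) for k = 0…8: 1, 3, 9, 27, 81, 243, 729, 2187, 6561.
First combine the last two factors: h(k) = Σ_j C(k,j)·g_2(j)·g_3(k−j) for k = 0…8: 1, 7, 45, 267, 1473, 7623, 37341, 174555, 784161.
c_8 = Σ_k C(8,k)·g_1(k)·h(8−k) = 1·1·784161 + 8·3·174555 + 28·9·37341 + 56·27·7623 + 70·81·1473 + 56·243·267 + 28·729·45 + 8·2187·7 + 1·6561·1 = 784161 + 4189320 + 9409932 + 11525976 + 8351910 + 3633336 + 918540 + 122472 + 6561 = 38942208.

38942208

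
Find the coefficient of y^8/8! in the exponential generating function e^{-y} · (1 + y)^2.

41

The EGF product rule gives c_8 = Σ_{k_1+k_2=8} C(8; k_1,k_2) · ∏ g_i(k_i), where e^{-y} gives (-1)^k; (1+y)^2 gives the falling factorial (2)_k.
g_1(k) for k = 0…8: 1, -1, 1, -1, 1, -1, 1, -1, 1.
g_2(k) for k = 0…8: 1, 2, 2, 0, 0, 0, 0, 0, 0.
c_8 = Σ_k C(8,k)·g_1(k)·g_2(8−k) = 28·1·2 + 8·(-1)·2 + 1·1·1 = 56 − 16 + 1 = 41.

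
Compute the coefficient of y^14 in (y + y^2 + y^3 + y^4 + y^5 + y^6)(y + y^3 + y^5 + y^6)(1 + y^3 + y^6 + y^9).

(y + y^2 + y^3 + y^4 + y^5 + y^6) has coefficients 0,1,1,1,1,1,1 for degrees 0…6.
(y + y^3 + y^5 + y^6) has coefficients 0,1,0,1,0,1,1,0,0,0,0,0,0,0,0 for degrees 0…14.
Finally multiplying by (1 + y^3 + y^6 + y^9), the product of all factors after the first has coefficients 0,1,0,1,1,1,2,1,1,2,1,1,2,0,1 for degrees 0…14.
[y^14] = 1·0 + 1·2 + 1·1 + 1·1 + 1·2 + 1·1 = 7.

7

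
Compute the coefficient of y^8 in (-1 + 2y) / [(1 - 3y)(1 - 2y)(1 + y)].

-4921

The denominator gives the recurrence a_n = 4a_(n−1) − a_(n−2) − 6a_(n−3) for n ≥ 3; the numerator fixes a_0 = -1, a_1 = -2, a_2 = -7.
Iterating: -1, -2, -7, -20, -61, -182, -547, -1640, -4921, so a_8 = -4921.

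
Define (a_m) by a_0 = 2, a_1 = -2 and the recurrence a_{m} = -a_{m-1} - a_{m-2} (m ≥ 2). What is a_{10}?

The ordinary generating function has denominator 1 + z + z^2.
Iterating the recurrence: a_0,…,a_{10} = 2, -2, 0, 2, -2, 0, 2, -2, 0, 2, -2.

-2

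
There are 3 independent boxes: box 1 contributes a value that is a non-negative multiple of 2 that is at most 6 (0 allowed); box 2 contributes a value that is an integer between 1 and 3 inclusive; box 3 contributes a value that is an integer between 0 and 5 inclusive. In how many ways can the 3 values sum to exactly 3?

4

The generating function for the choices is (1 + y² + y⁴ + y⁶)·(y + y² + y³)·(1 + y + y² + y³ + y⁴ + y⁵); the count is [y³].
(1 + y² + y⁴ + y⁶) has coefficients 1,0,1,0 for degrees 0…3.
(y + y² + y³) has coefficients 0,1,1,1 for degrees 0…3.
Finally multiplying by (1 + y + y² + y³ + y⁴ + y⁵), the product of all factors after the first has coefficients 0,1,2,3 for degrees 0…3.
[y³] = 1·3 + 1·1 = 4.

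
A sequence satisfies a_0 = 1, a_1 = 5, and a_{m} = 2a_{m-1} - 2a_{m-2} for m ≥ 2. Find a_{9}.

The ordinary generating function has denominator 1 - 2q + 2q^2.
Iterating the recurrence: a_0,…,a_{9} = 1, 5, 8, 6, -4, -20, -32, -24, 16, 80.

80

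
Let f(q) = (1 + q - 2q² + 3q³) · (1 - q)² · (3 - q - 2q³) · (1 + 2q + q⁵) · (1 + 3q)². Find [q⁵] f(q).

(1 + q - 2q² + 3q³) has coefficients 1,1,-2,3 for degrees 0…3.
(1 - q)² has coefficients 1,-2,1,0,0,0 for degrees 0…5.
Multiplying by (3 - q - 2q³) gives running coefficients 3,-7,5,-3,4,-2 for degrees 0…5.
Multiplying by (1 + 2q + q⁵) gives running coefficients 3,-1,-9,7,-2,9 for degrees 0…5.
Finally multiplying by (1 + 3q)², the product of all factors after the first has coefficients 3,17,12,-56,-41,60 for degrees 0…5.
[q⁵] = 1·60 + 1·(-41) − 2·(-56) + 3·12 = 167.

167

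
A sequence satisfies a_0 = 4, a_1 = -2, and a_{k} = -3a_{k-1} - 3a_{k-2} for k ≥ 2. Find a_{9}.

The ordinary generating function has denominator 1 + 3z + 3z^2.
Iterating the recurrence: a_0,…,a_{9} = 4, -2, -6, 24, -54, 90, -108, 54, 162, -648.

-648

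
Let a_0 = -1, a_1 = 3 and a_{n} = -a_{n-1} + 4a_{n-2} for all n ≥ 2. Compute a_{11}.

34483

The ordinary generating function has denominator 1 + y - 4y^2.
Iterating the recurrence: a_0,…,a_{11} = -1, 3, -7, 19, -47, 123, -311, 803, -2047, 5259, -13447, 34483.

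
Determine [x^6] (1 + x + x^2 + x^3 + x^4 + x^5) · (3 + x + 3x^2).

(1 + x + x^2 + x^3 + x^4 + x^5) has coefficients 1,1,1,1,1,1 for degrees 0…5.
(3 + x + 3x^2) has coefficients 3,1,3,0,0,0,0 for degrees 0…6.
[x^6] = 1·0 + 1·0 + 1·0 + 1·0 + 1·3 + 1·1 = 4.

4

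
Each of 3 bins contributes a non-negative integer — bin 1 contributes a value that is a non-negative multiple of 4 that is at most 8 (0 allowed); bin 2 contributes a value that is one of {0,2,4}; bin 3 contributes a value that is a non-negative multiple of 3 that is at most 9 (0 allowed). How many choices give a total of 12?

The generating function for the choices is (1 + t^4 + t^8)·(1 + t^2 + t^4)·(1 + t^3 + t^6 + t^9); the count is [t^12].
(1 + t^4 + t^8) has coefficients 1,0,0,0,1,0,0,0,1 for degrees 0…8.
(1 + t^2 + t^4) has coefficients 1,0,1,0,1,0,0,0,0,0,0,0,0 for degrees 0…12.
Finally multiplying by (1 + t^3 + t^6 + t^9), the product of all factors after the first has coefficients 1,0,1,1,1,1,1,1,1,1,1,1,0 for degrees 0…12.
[t^12] = 1·0 + 1·1 + 1·1 = 2.

2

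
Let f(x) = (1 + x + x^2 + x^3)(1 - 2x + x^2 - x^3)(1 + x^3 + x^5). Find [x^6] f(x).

(1 + x + x^2 + x^3) has coefficients 1,1,1,1 for degrees 0…3.
(1 - 2x + x^2 - x^3) has coefficients 1,-2,1,-1,0,0,0 for degrees 0…6.
Finally multiplying by (1 + x^3 + x^5), the product of all factors after the first has coefficients 1,-2,1,0,-2,2,-3 for degrees 0…6.
[x^6] = 1·(-3) + 1·2 + 1·(-2) + 1·0 = -3.

-3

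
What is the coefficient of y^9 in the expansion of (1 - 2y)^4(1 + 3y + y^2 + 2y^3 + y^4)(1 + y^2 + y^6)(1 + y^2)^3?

486

(1 - 2y)^4 has coefficients 1,-8,24,-32,16 for degrees 0…4.
(1 + 3y + y^2 + 2y^3 + y^4) has coefficients 1,3,1,2,1,0,0,0,0,0 for degrees 0…9.
Multiplying by (1 + y^2 + y^6) gives running coefficients 1,3,2,5,2,2,2,3,1,2 for degrees 0…9.
Finally multiplying by (1 + y^2)^3, the product of all factors after the first has coefficients 1,3,5,14,11,26,15,27,15,22 for degrees 0…9.
[y^9] = 1·22 − 8·15 + 24·27 − 32·15 + 16·26 = 486.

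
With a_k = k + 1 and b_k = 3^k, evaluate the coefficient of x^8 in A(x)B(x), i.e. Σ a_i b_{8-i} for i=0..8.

This is [x^8] in the product of the two ordinary generating functions.
Σ = 1·6561 + 2·2187 + 3·729 + 4·243 + 5·81 + 6·27 + 7·9 + 8·3 + 9·1 = 14757.

14757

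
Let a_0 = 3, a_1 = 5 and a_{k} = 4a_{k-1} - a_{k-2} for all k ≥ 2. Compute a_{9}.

170133

The ordinary generating function has denominator 1 - 4x + x^2.
Iterating the recurrence: a_0,…,a_{9} = 3, 5, 17, 63, 235, 877, 3273, 12215, 45587, 170133.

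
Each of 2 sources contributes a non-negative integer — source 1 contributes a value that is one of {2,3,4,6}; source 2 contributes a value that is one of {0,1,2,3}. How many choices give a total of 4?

The generating function for the choices is (x^2 + x^3 + x^4 + x^6)·(1 + x + x^2 + x^3); the count is [x^4].
(x^2 + x^3 + x^4 + x^6) has coefficients 0,0,1,1,1 for degrees 0…4.
(1 + x + x^2 + x^3) has coefficients 1,1,1,1,0 for degrees 0…4.
[x^4] = 1·1 + 1·1 + 1·1 = 3.

3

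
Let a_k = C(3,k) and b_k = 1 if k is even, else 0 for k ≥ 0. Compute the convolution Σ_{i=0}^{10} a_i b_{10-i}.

4

Write out a_i and b_{10-i} for i = 0,…,10 and sum the products.
Σ = 1·1 + 3·0 + 3·1 + 1·0 + 0·1 + 0·0 + 0·1 + 0·0 + 0·1 + 0·0 + 0·1 = 4.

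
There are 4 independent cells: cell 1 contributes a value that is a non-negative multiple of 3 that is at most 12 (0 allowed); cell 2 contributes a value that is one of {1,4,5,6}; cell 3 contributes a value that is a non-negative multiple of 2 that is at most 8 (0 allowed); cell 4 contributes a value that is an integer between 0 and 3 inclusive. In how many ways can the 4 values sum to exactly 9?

16

The generating function for the choices is (1 + x^3 + x^6 + x^9 + x^12)·(x + x^4 + x^5 + x^6)·(1 + x^2 + x^4 + x^6 + x^8)·(1 + x + x^2 + x^3); the count is [x^9].
(1 + x^3 + x^6 + x^9 + x^12) has coefficients 1,0,0,1,0,0,1,0,0,1 for degrees 0…9.
(x + x^4 + x^5 + x^6) has coefficients 0,1,0,0,1,1,1,0,0,0 for degrees 0…9.
Multiplying by (1 + x^2 + x^4 + x^6 + x^8) gives running coefficients 0,1,0,1,1,2,2,2,2,2 for degrees 0…9.
Finally multiplying by (1 + x + x^2 + x^3), the product of all factors after the first has coefficients 0,1,1,2,3,4,6,7,8,8 for degrees 0…9.
[x^9] = 1·8 + 1·6 + 1·2 + 1·0 = 16.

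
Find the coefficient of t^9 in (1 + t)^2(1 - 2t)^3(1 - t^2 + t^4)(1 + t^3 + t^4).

(1 + t)^2 has coefficients 1,2,1 for degrees 0…2.
(1 - 2t)^3 has coefficients 1,-6,12,-8,0,0,0,0,0,0 for degrees 0…9.
Multiplying by (1 - t^2 + t^4) gives running coefficients 1,-6,11,-2,-11,2,12,-8,0,0 for degrees 0…9.
Finally multiplying by (1 + t^3 + t^4), the product of all factors after the first has coefficients 1,-6,11,-1,-16,7,21,-21,-9,14 for degrees 0…9.
[t^9] = 1·14 + 2·(-9) + 1·(-21) = -25.

-25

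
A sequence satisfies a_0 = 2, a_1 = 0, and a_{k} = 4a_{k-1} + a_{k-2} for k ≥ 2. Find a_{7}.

2584

The ordinary generating function has denominator 1 - 4q - q^2.
Iterating the recurrence: a_0,…,a_{7} = 2, 0, 2, 8, 34, 144, 610, 2584.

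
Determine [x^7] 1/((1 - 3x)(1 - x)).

Partial fractions give a closed form: a_n = (3/2)·3^n + (-1/2)·1^n.
At n = 7: a_7 = 3280.

3280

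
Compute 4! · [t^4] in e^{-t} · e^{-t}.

The EGF product rule gives c_4 = Σ_{k_1+k_2=4} C(4; k_1,k_2) · ∏ g_i(k_i), where e^{-t} gives (-1)^k; e^{-t} gives (-1)^k.
g_1(k) for k = 0…4: 1, -1, 1, -1, 1.
g_2(k) for k = 0…4: 1, -1, 1, -1, 1.
c_4 = Σ_k C(4,k)·g_1(k)·g_2(4−k) = 1·1·1 + 4·(-1)·(-1) + 6·1·1 + 4·(-1)·(-1) + 1·1·1 = 1 + 4 + 6 + 4 + 1 = 16.

16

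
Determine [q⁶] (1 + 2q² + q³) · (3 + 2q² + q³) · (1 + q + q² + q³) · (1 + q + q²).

49

(1 + 2q² + q³) has coefficients 1,0,2,1 for degrees 0…3.
(3 + 2q² + q³) has coefficients 3,0,2,1,0,0,0 for degrees 0…6.
Multiplying by (1 + q + q² + q³) gives running coefficients 3,3,5,6,3,3,1 for degrees 0…6.
Finally multiplying by (1 + q + q²), the product of all factors after the first has coefficients 3,6,11,14,14,12,7 for degrees 0…6.
[q⁶] = 1·7 + 2·14 + 1·14 = 49.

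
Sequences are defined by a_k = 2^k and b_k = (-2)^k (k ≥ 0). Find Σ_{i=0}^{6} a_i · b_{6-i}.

64

This is [x^6] in the product of the two ordinary generating functions.
Σ = 1·64 + 2·(-32) + 4·16 + 8·(-8) + 16·4 + 32·(-2) + 64·1 = 64.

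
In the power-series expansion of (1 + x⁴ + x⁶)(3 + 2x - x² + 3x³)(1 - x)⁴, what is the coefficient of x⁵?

14

(1 + x⁴ + x⁶) has coefficients 1,0,0,0,1,0 for degrees 0…5.
(3 + 2x - x² + 3x³) has coefficients 3,2,-1,3,0,0 for degrees 0…5.
Finally multiplying by (1 - x)⁴, the product of all factors after the first has coefficients 3,-10,9,7,-23,24 for degrees 0…5.
[x⁵] = 1·24 + 1·(-10) = 14.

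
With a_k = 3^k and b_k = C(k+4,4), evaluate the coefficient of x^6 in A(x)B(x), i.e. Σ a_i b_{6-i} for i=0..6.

5322

The convolution is the x^6 coefficient of A(x)B(x).
Σ = 1·210 + 3·126 + 9·70 + 27·35 + 81·15 + 243·5 + 729·1 = 5322.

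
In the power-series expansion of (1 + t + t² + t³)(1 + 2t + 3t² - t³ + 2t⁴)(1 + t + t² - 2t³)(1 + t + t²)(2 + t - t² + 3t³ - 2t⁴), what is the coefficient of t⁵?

94

(1 + t + t² + t³) has coefficients 1,1,1,1 for degrees 0…3.
(1 + 2t + 3t² - t³ + 2t⁴) has coefficients 1,2,3,-1,2,0 for degrees 0…5.
Multiplying by (1 + t + t² - 2t³) gives running coefficients 1,3,6,2,0,-5 for degrees 0…5.
Multiplying by (1 + t + t²) gives running coefficients 1,4,10,11,8,-3 for degrees 0…5.
Finally multiplying by (2 + t - t² + 3t³ - 2t⁴), the product of all factors after the first has coefficients 2,9,23,31,27,13 for degrees 0…5.
[t⁵] = 1·13 + 1·27 + 1·31 + 1·23 = 94.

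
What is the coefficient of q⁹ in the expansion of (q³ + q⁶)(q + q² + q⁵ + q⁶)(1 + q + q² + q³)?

4

(q³ + q⁶) has coefficients 0,0,0,1,0,0,1 for degrees 0…6.
(q + q² + q⁵ + q⁶) has coefficients 0,1,1,0,0,1,1,0,0,0 for degrees 0…9.
Finally multiplying by (1 + q + q² + q³), the product of all factors after the first has coefficients 0,1,2,2,2,2,2,2,2,1 for degrees 0…9.
[q⁹] = 1·2 + 1·2 = 4.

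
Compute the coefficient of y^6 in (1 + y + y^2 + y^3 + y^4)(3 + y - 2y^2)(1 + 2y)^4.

(1 + y + y^2 + y^3 + y^4) has coefficients 1,1,1,1,1 for degrees 0…4.
(3 + y - 2y^2) has coefficients 3,1,-2,0,0,0,0 for degrees 0…6.
Finally multiplying by (1 + 2y)^4, the product of all factors after the first has coefficients 3,25,78,104,32,-48,-32 for degrees 0…6.
[y^6] = 1·(-32) + 1·(-48) + 1·32 + 1·104 + 1·78 = 134.

134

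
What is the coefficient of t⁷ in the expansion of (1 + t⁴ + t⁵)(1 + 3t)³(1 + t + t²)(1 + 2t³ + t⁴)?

(1 + t⁴ + t⁵) has coefficients 1,0,0,0,1,1 for degrees 0…5.
(1 + 3t)³ has coefficients 1,9,27,27,0,0,0,0 for degrees 0…7.
Multiplying by (1 + t + t²) gives running coefficients 1,10,37,63,54,27,0,0 for degrees 0…7.
Finally multiplying by (1 + 2t³ + t⁴), the product of all factors after the first has coefficients 1,10,37,65,75,111,163,171 for degrees 0…7.
[t⁷] = 1·171 + 1·65 + 1·37 = 273.

273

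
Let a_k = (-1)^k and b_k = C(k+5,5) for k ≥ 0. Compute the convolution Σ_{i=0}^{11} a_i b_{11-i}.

2576

Write out a_i and b_{11-i} for i = 0,…,11 and sum the products.
Σ = 1·4368 − 1·3003 + 1·2002 − 1·1287 + 1·792 − 1·462 + 1·252 − 1·126 + 1·56 − 1·21 + 1·6 − 1·1 = 2576.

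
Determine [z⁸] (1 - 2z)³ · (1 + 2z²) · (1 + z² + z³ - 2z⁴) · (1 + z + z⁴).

(1 - 2z)³ has coefficients 1,-6,12,-8 for degrees 0…3.
(1 + 2z²) has coefficients 1,0,2,0,0,0,0,0,0 for degrees 0…8.
Multiplying by (1 + z² + z³ - 2z⁴) gives running coefficients 1,0,3,1,0,2,-4,0,0 for degrees 0…8.
Finally multiplying by (1 + z + z⁴), the product of all factors after the first has coefficients 1,1,3,4,2,2,1,-3,0 for degrees 0…8.
[z⁸] = 1·0 − 6·(-3) + 12·1 − 8·2 = 14.

14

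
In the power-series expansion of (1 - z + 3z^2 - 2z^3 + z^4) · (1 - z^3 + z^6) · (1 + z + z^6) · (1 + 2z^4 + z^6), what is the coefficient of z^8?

4

(1 - z + 3z^2 - 2z^3 + z^4) has coefficients 1,-1,3,-2,1 for degrees 0…4.
(1 - z^3 + z^6) has coefficients 1,0,0,-1,0,0,1,0,0 for degrees 0…8.
Multiplying by (1 + z + z^6) gives running coefficients 1,1,0,-1,-1,0,2,1,0 for degrees 0…8.
Finally multiplying by (1 + 2z^4 + z^6), the product of all factors after the first has coefficients 1,1,0,-1,1,2,3,0,-2 for degrees 0…8.
[z^8] = 1·(-2) − 1·0 + 3·3 − 2·2 + 1·1 = 4.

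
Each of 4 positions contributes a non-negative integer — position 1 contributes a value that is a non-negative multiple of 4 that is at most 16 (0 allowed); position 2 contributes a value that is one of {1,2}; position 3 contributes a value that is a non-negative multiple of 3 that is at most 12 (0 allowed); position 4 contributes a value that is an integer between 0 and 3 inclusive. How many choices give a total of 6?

4

The generating function for the choices is (1 + t⁴ + t⁸ + t¹² + t¹⁶)·(t + t²)·(1 + t³ + t⁶ + t⁹ + t¹²)·(1 + t + t² + t³); the count is [t⁶].
(1 + t⁴ + t⁸ + t¹² + t¹⁶) has coefficients 1,0,0,0,1,0,0 for degrees 0…6.
(t + t²) has coefficients 0,1,1,0,0,0,0 for degrees 0…6.
Multiplying by (1 + t³ + t⁶ + t⁹ + t¹²) gives running coefficients 0,1,1,0,1,1,0 for degrees 0…6.
Finally multiplying by (1 + t + t² + t³), the product of all factors after the first has coefficients 0,1,2,2,3,3,2 for degrees 0…6.
[t⁶] = 1·2 + 1·2 = 4.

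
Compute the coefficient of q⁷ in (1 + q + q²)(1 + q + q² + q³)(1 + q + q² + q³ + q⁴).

(1 + q + q²) has coefficients 1,1,1 for degrees 0…2.
(1 + q + q² + q³) has coefficients 1,1,1,1,0,0,0,0 for degrees 0…7.
Finally multiplying by (1 + q + q² + q³ + q⁴), the product of all factors after the first has coefficients 1,2,3,4,4,3,2,1 for degrees 0…7.
[q⁷] = 1·1 + 1·2 + 1·3 = 6.

6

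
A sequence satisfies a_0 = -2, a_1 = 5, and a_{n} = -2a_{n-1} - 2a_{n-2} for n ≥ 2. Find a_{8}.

-32

The ordinary generating function has denominator 1 + 2y + 2y^2.
Iterating the recurrence: a_0,…,a_{8} = -2, 5, -6, 2, 8, -20, 24, -8, -32.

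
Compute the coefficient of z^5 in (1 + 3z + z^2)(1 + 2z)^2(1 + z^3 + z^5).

(1 + 3z + z^2) has coefficients 1,3,1 for degrees 0…2.
(1 + 2z)^2 has coefficients 1,4,4,0,0,0 for degrees 0…5.
Finally multiplying by (1 + z^3 + z^5), the product of all factors after the first has coefficients 1,4,4,1,4,5 for degrees 0…5.
[z^5] = 1·5 + 3·4 + 1·1 = 18.

18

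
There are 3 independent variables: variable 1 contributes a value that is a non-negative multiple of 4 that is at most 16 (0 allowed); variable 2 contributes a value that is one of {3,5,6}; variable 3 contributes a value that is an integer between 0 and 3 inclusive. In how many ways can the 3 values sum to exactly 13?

3

The generating function for the choices is (1 + z⁴ + z⁸ + z¹² + z¹⁶)·(z³ + z⁵ + z⁶)·(1 + z + z² + z³); the count is [z¹³].
(1 + z⁴ + z⁸ + z¹² + z¹⁶) has coefficients 1,0,0,0,1,0,0,0,1,0,0,0,1,0 for degrees 0…13.
(z³ + z⁵ + z⁶) has coefficients 0,0,0,1,0,1,1,0,0,0,0,0,0,0 for degrees 0…13.
Finally multiplying by (1 + z + z² + z³), the product of all factors after the first has coefficients 0,0,0,1,1,2,3,2,2,1,0,0,0,0 for degrees 0…13.
[z¹³] = 1·0 + 1·1 + 1·2 + 1·0 = 3.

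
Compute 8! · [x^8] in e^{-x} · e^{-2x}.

The EGF product rule gives c_8 = Σ_{k_1+k_2=8} C(8; k_1,k_2) · ∏ g_i(k_i), where e^{-x} gives (-1)^k; e^{-2x} gives (-2)^k.
g_1(k) for k = 0…8: 1, -1, 1, -1, 1, -1, 1, -1, 1.
g_2(k) for k = 0…8: 1, -2, 4, -8, 16, -32, 64, -128, 256.
c_8 = Σ_k C(8,k)·g_1(k)·g_2(8−k) = 1·1·256 + 8·(-1)·(-128) + 28·1·64 + 56·(-1)·(-32) + 70·1·16 + 56·(-1)·(-8) + 28·1·4 + 8·(-1)·(-2) + 1·1·1 = 256 + 1024 + 1792 + 1792 + 1120 + 448 + 112 + 16 + 1 = 6561.

6561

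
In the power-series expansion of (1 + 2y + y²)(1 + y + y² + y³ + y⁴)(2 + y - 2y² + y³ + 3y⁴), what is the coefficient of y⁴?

10

(1 + 2y + y²) has coefficients 1,2,1 for degrees 0…2.
(1 + y + y² + y³ + y⁴) has coefficients 1,1,1,1,1 for degrees 0…4.
Finally multiplying by (2 + y - 2y² + y³ + 3y⁴), the product of all factors after the first has coefficients 2,3,1,2,5 for degrees 0…4.
[y⁴] = 1·5 + 2·2 + 1·1 = 10.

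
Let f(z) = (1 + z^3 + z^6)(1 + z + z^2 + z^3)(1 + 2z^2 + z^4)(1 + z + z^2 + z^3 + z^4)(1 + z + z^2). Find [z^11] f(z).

72

(1 + z^3 + z^6) has coefficients 1,0,0,1,0,0,1 for degrees 0…6.
(1 + z + z^2 + z^3) has coefficients 1,1,1,1,0,0,0,0,0,0,0,0 for degrees 0…11.
Multiplying by (1 + 2z^2 + z^4) gives running coefficients 1,1,3,3,3,3,1,1,0,0,0,0 for degrees 0…11.
Multiplying by (1 + z + z^2 + z^3 + z^4) gives running coefficients 1,2,5,8,11,13,13,11,8,5,2,1 for degrees 0…11.
Finally multiplying by (1 + z + z^2), the product of all factors after the first has coefficients 1,3,8,15,24,32,37,37,32,24,15,8 for degrees 0…11.
[z^11] = 1·8 + 1·32 + 1·32 = 72.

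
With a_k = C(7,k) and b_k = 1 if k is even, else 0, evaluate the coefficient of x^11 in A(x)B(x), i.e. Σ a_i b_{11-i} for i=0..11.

64

This is [x^11] in the product of the two ordinary generating functions.
Σ = 1·0 + 7·1 + 21·0 + 35·1 + 35·0 + 21·1 + 7·0 + 1·1 + 0·0 + 0·1 + 0·0 + 0·1 = 64.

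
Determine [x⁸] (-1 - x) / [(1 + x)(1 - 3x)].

-6561

The denominator gives the recurrence a_n = 2a_(n−1) + 3a_(n−2) for n ≥ 2; the numerator fixes a_0 = -1, a_1 = -3.
Iterating: -1, -3, -9, -27, -81, -243, -729, -2187, -6561, so a_8 = -6561.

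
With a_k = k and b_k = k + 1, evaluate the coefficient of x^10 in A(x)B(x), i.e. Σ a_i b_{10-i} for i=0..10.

220

This is [x^10] in the product of the two ordinary generating functions.
Σ = 0·11 + 1·10 + 2·9 + 3·8 + 4·7 + 5·6 + 6·5 + 7·4 + 8·3 + 9·2 + 10·1 = 220.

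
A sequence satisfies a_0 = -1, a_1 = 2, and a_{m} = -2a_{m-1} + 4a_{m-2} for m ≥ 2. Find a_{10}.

-91136

The ordinary generating function has denominator 1 + 2x - 4x^2.
Iterating the recurrence: a_0,…,a_{10} = -1, 2, -8, 24, -80, 256, -832, 2688, -8704, 28160, -91136.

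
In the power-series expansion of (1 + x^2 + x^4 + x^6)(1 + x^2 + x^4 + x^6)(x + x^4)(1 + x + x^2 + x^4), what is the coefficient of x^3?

3

(1 + x^2 + x^4 + x^6) has coefficients 1,0,1,0 for degrees 0…3.
(1 + x^2 + x^4 + x^6) has coefficients 1,0,1,0 for degrees 0…3.
Multiplying by (x + x^4) gives running coefficients 0,1,0,1 for degrees 0…3.
Finally multiplying by (1 + x + x^2 + x^4), the product of all factors after the first has coefficients 0,1,1,2 for degrees 0…3.
[x^3] = 1·2 + 1·1 = 3.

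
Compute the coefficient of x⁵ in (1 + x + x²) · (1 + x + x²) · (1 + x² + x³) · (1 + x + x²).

(1 + x + x²) has coefficients 1,1,1 for degrees 0…2.
(1 + x + x²) has coefficients 1,1,1,0,0,0 for degrees 0…5.
Multiplying by (1 + x² + x³) gives running coefficients 1,1,2,2,2,1 for degrees 0…5.
Finally multiplying by (1 + x + x²), the product of all factors after the first has coefficients 1,2,4,5,6,5 for degrees 0…5.
[x⁵] = 1·5 + 1·6 + 1·5 = 16.

16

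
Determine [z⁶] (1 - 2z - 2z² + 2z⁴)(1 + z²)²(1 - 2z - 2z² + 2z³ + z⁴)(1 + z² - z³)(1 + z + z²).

18

(1 - 2z - 2z² + 2z⁴) has coefficients 1,-2,-2,0,2 for degrees 0…4.
(1 + z²)² has coefficients 1,0,2,0,1,0,0 for degrees 0…6.
Multiplying by (1 - 2z - 2z² + 2z³ + z⁴) gives running coefficients 1,-2,0,-2,-2,2,0 for degrees 0…6.
Multiplying by (1 + z² - z³) gives running coefficients 1,-2,1,-5,0,0,0 for degrees 0…6.
Finally multiplying by (1 + z + z²), the product of all factors after the first has coefficients 1,-1,0,-6,-4,-5,0 for degrees 0…6.
[z⁶] = 1·0 − 2·(-5) − 2·(-4) + 2·0 = 18.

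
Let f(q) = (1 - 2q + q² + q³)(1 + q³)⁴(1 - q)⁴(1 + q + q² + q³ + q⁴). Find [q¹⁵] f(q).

-5

(1 - 2q + q² + q³) has coefficients 1,-2,1,1 for degrees 0…3.
(1 + q³)⁴ has coefficients 1,0,0,4,0,0,6,0,0,4,0,0,1,0,0,0 for degrees 0…15.
Multiplying by (1 - q)⁴ gives running coefficients 1,-4,6,0,-15,24,-10,-20,36,-20,-10,24,-15,0,6,-4 for degrees 0…15.
Finally multiplying by (1 + q + q² + q³ + q⁴), the product of all factors after the first has coefficients 1,-3,3,3,-12,11,5,-21,15,10,-24,10,15,-21,5,11 for degrees 0…15.
[q¹⁵] = 1·11 − 2·5 + 1·(-21) + 1·15 = -5.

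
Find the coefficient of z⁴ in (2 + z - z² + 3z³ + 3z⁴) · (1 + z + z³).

7

(2 + z - z² + 3z³ + 3z⁴) has coefficients 2,1,-1,3,3 for degrees 0…4.
(1 + z + z³) has coefficients 1,1,0,1,0 for degrees 0…4.
[z⁴] = 2·0 + 1·1 − 1·0 + 3·1 + 3·1 = 7.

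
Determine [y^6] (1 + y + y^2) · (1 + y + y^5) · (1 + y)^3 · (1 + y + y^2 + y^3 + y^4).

(1 + y + y^2) has coefficients 1,1,1 for degrees 0…2.
(1 + y + y^5) has coefficients 1,1,0,0,0,1,0 for degrees 0…6.
Multiplying by (1 + y)^3 gives running coefficients 1,4,6,4,1,1,3 for degrees 0…6.
Finally multiplying by (1 + y + y^2 + y^3 + y^4), the product of all factors after the first has coefficients 1,5,11,15,16,16,15 for degrees 0…6.
[y^6] = 1·15 + 1·16 + 1·16 = 47.

47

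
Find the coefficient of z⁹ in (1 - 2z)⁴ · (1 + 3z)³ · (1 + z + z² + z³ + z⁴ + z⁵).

(1 - 2z)⁴ has coefficients 1,-8,24,-32,16 for degrees 0…4.
(1 + 3z)³ has coefficients 1,9,27,27,0,0,0,0,0,0 for degrees 0…9.
Finally multiplying by (1 + z + z² + z³ + z⁴ + z⁵), the product of all factors after the first has coefficients 1,10,37,64,64,64,63,54,27,0 for degrees 0…9.
[z⁹] = 1·0 − 8·27 + 24·54 − 32·63 + 16·64 = 88.

88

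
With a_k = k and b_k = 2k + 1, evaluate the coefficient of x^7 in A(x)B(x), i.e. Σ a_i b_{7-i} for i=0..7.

The convolution is the x^7 coefficient of A(x)B(x).
Σ = 0·15 + 1·13 + 2·11 + 3·9 + 4·7 + 5·5 + 6·3 + 7·1 = 140.

140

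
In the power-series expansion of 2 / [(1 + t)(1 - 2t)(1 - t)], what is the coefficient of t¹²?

The denominator gives the recurrence a_n = 2a_(n−1) + a_(n−2) − 2a_(n−3) for n ≥ 3; the numerator fixes a_0 = 2, a_1 = 4, a_2 = 10.
Iterating: 2, 4, 10, 20, 42, 84, 170, 340, 682, 1364, 2730, 5460, 10922, so a_12 = 10922.

10922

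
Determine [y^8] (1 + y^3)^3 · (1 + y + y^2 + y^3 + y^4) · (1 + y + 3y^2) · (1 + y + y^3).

(1 + y^3)^3 has coefficients 1,0,0,3,0,0,3,0,0 for degrees 0…8.
(1 + y + y^2 + y^3 + y^4) has coefficients 1,1,1,1,1,0,0,0,0 for degrees 0…8.
Multiplying by (1 + y + 3y^2) gives running coefficients 1,2,5,5,5,4,3,0,0 for degrees 0…8.
Finally multiplying by (1 + y + y^3), the product of all factors after the first has coefficients 1,3,7,11,12,14,12,8,4 for degrees 0…8.
[y^8] = 1·4 + 3·14 + 3·7 = 67.

67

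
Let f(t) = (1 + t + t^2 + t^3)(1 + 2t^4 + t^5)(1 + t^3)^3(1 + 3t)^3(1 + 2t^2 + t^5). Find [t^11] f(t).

(1 + t + t^2 + t^3) has coefficients 1,1,1,1 for degrees 0…3.
(1 + 2t^4 + t^5) has coefficients 1,0,0,0,2,1,0,0,0,0,0,0 for degrees 0…11.
Multiplying by (1 + t^3)^3 gives running coefficients 1,0,0,3,2,1,3,6,3,1,6,3 for degrees 0…11.
Multiplying by (1 + 3t)^3 gives running coefficients 1,9,27,30,29,100,147,114,165,271,258,165 for degrees 0…11.
Finally multiplying by (1 + 2t^2 + t^5), the product of all factors after the first has coefficients 1,9,29,48,83,161,214,341,489,528,688,854 for degrees 0…11.
[t^11] = 1·854 + 1·688 + 1·528 + 1·489 = 2559.

2559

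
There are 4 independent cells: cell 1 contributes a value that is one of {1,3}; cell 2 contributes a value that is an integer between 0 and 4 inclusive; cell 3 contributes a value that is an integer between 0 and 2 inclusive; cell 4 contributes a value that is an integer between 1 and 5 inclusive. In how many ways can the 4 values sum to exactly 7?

The generating function for the choices is (z + z^3)·(1 + z + z^2 + z^3 + z^4)·(1 + z + z^2)·(z + z^2 + z^3 + z^4 + z^5); the count is [z^7].
(z + z^3) has coefficients 0,1,0,1 for degrees 0…3.
(1 + z + z^2 + z^3 + z^4) has coefficients 1,1,1,1,1,0,0,0 for degrees 0…7.
Multiplying by (1 + z + z^2) gives running coefficients 1,2,3,3,3,2,1,0 for degrees 0…7.
Finally multiplying by (z + z^2 + z^3 + z^4 + z^5), the product of all factors after the first has coefficients 0,1,3,6,9,12,13,12 for degrees 0…7.
[z^7] = 1·13 + 1·9 = 22.

22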